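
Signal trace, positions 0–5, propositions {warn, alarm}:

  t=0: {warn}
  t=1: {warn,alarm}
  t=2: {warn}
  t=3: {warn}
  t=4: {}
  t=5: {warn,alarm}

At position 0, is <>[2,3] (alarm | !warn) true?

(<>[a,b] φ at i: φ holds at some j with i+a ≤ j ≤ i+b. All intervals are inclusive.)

Check (alarm | !warn) at each j in [2,3]:
  j=2: false
  j=3: false
No position in the window satisfies it → formula fails.

Does not hold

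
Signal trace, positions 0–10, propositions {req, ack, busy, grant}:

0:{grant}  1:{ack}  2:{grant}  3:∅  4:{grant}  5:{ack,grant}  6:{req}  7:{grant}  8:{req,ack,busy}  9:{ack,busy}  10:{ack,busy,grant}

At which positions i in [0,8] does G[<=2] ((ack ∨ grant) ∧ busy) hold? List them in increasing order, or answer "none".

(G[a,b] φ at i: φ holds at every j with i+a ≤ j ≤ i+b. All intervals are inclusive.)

Evaluate at each i in [0,8]:
  i=0: ✗ (fails at j=0)
  i=1: ✗ (fails at j=1)
  i=2: ✗ (fails at j=2)
  i=3: ✗ (fails at j=3)
  i=4: ✗ (fails at j=4)
  i=5: ✗ (fails at j=5)
  i=6: ✗ (fails at j=6)
  i=7: ✗ (fails at j=7)
  i=8: ✓ (all of [8,10])

8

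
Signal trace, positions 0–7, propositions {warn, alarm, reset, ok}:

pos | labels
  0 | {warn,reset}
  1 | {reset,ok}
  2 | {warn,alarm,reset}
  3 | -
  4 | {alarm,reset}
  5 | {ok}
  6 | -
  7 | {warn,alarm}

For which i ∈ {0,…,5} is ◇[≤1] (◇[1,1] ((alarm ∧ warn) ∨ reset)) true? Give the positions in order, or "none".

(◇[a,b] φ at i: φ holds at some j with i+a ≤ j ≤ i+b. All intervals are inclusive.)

Evaluate at each i in [0,5]:
  i=0: ✓ (witness j=0)
  i=1: ✓ (witness j=1)
  i=2: ✓ (witness j=3)
  i=3: ✓ (witness j=3)
  i=4: ✗ (none in [4,5])
  i=5: ✓ (witness j=6)

0, 1, 2, 3, 5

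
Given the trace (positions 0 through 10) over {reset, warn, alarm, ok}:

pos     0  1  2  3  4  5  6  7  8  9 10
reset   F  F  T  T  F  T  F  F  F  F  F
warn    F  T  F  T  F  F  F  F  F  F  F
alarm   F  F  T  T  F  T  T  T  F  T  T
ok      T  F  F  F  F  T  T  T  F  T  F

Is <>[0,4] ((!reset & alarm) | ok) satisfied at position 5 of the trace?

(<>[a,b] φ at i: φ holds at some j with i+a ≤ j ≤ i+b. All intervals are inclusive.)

Check ((!reset & alarm) | ok) at each j in [5,9]:
  j=5: true
  j=6: true
  j=7: true
  j=8: false
  j=9: true
Found at j=5 → formula holds.

True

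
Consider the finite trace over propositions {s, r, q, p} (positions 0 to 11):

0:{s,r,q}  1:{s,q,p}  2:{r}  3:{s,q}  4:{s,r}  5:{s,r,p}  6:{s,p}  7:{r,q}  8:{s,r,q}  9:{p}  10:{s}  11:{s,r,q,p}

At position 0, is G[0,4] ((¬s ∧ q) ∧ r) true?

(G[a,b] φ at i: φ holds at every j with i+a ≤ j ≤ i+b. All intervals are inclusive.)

Check ((¬s ∧ q) ∧ r) at every j in [0,4]:
  j=0: false
  j=1: false
  j=2: false
  j=3: false
  j=4: false
Fails at j=0 → formula fails.

No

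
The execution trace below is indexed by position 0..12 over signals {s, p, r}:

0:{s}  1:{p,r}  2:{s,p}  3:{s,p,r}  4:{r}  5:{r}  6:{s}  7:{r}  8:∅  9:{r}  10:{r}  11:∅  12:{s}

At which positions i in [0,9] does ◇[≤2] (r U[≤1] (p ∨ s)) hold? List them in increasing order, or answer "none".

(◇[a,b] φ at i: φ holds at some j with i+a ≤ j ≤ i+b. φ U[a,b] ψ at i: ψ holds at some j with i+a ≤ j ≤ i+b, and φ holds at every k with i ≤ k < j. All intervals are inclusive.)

Evaluate at each i in [0,9]:
  i=0: ✓ (witness j=0)
  i=1: ✓ (witness j=1)
  i=2: ✓ (witness j=2)
  i=3: ✓ (witness j=3)
  i=4: ✓ (witness j=5)
  i=5: ✓ (witness j=5)
  i=6: ✓ (witness j=6)
  i=7: ✗ (none in [7,9])
  i=8: ✗ (none in [8,10])
  i=9: ✗ (none in [9,11])

0, 1, 2, 3, 4, 5, 6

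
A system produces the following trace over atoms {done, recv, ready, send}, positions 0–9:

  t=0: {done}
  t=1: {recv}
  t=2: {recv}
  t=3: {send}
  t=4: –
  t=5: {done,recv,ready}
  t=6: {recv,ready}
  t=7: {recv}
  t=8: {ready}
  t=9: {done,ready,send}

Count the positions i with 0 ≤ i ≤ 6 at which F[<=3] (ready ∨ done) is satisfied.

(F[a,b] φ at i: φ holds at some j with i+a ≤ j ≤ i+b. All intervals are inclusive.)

6

Evaluate at each i in [0,6]:
  i=0: ✓ (witness j=0)
  i=1: ✗ (none in [1,4])
  i=2: ✓ (witness j=5)
  i=3: ✓ (witness j=5)
  i=4: ✓ (witness j=5)
  i=5: ✓ (witness j=5)
  i=6: ✓ (witness j=6)
Positions where it holds: {0, 2, 3, 4, 5, 6} → 6.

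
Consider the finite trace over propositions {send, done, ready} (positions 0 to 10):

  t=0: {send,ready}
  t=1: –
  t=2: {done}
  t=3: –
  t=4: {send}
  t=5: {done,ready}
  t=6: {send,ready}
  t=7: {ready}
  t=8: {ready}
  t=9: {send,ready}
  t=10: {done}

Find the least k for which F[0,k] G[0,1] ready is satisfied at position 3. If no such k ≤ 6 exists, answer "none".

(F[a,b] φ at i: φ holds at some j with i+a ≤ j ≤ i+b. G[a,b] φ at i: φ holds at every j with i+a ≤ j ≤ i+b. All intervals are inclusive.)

Scan j = 3,4,… for G[0,1] ready:
  j=3: fails
  j=4: fails
  j=5: holds
First hit at j=5, so smallest k = 5-3 = 2.

2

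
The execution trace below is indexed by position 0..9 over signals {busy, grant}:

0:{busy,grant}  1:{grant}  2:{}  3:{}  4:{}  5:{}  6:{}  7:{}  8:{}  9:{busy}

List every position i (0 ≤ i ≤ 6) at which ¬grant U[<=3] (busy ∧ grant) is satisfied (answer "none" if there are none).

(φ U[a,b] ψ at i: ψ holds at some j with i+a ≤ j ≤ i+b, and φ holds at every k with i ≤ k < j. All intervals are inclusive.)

0

Evaluate at each i in [0,6]:
  i=0: ✓ (rhs at j=0)
  i=1: ✗ (no rhs in [1,4])
  i=2: ✗ (no rhs in [2,5])
  i=3: ✗ (no rhs in [3,6])
  i=4: ✗ (no rhs in [4,7])
  i=5: ✗ (no rhs in [5,8])
  i=6: ✗ (no rhs in [6,9])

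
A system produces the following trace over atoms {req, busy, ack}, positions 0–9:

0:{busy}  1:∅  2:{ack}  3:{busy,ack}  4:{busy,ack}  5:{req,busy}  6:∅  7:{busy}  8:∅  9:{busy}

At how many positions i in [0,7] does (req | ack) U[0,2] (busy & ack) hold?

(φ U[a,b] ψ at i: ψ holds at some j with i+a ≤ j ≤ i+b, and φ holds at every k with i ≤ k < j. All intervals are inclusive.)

3

Evaluate at each i in [0,7]:
  i=0: ✗ (no rhs in [0,2])
  i=1: ✗ (lhs fails at k=1 before rhs at j=3)
  i=2: ✓ (rhs at j=3; lhs holds on [2,2])
  i=3: ✓ (rhs at j=3)
  i=4: ✓ (rhs at j=4)
  i=5: ✗ (no rhs in [5,7])
  i=6: ✗ (no rhs in [6,8])
  i=7: ✗ (no rhs in [7,9])
Positions where it holds: {2, 3, 4} → 3.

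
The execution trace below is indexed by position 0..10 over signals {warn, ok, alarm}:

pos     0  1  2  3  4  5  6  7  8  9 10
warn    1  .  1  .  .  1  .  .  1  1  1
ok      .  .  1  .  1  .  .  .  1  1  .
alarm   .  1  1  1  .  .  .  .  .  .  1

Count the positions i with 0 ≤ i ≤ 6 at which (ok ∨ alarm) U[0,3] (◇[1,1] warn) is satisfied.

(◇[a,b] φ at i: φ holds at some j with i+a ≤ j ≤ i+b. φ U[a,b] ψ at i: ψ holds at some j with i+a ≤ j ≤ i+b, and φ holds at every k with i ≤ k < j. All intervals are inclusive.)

4

Evaluate at each i in [0,6]:
  i=0: ✗ (lhs fails at k=0 before rhs at j=1)
  i=1: ✓ (rhs at j=1)
  i=2: ✓ (rhs at j=4; lhs holds on [2,3])
  i=3: ✓ (rhs at j=4; lhs holds on [3,3])
  i=4: ✓ (rhs at j=4)
  i=5: ✗ (lhs fails at k=5 before rhs at j=7)
  i=6: ✗ (lhs fails at k=6 before rhs at j=7)
Positions where it holds: {1, 2, 3, 4} → 4.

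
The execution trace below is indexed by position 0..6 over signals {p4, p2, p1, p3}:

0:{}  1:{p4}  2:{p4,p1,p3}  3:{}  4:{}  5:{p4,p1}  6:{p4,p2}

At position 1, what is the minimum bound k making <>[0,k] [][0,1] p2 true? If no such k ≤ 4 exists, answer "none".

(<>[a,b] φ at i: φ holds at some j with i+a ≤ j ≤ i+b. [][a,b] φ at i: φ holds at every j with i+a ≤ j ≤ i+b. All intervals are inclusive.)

none

Scan j = 1,2,… for [][0,1] p2:
  j=1: fails
  j=2: fails
  j=3: fails
  j=4: fails
  j=5: fails
No j in [1,5] satisfies it → none.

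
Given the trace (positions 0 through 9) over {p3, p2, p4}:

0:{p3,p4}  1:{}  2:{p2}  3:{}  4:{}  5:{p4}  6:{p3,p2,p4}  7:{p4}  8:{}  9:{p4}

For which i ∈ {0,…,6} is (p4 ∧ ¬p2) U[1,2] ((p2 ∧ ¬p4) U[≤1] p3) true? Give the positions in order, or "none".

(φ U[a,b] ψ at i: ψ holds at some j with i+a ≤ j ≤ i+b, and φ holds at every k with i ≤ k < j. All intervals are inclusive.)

5

Evaluate at each i in [0,6]:
  i=0: ✗ (no rhs in [1,2])
  i=1: ✗ (no rhs in [2,3])
  i=2: ✗ (no rhs in [3,4])
  i=3: ✗ (no rhs in [4,5])
  i=4: ✗ (lhs fails at k=4 before rhs at j=6)
  i=5: ✓ (rhs at j=6; lhs holds on [5,5])
  i=6: ✗ (no rhs in [7,8])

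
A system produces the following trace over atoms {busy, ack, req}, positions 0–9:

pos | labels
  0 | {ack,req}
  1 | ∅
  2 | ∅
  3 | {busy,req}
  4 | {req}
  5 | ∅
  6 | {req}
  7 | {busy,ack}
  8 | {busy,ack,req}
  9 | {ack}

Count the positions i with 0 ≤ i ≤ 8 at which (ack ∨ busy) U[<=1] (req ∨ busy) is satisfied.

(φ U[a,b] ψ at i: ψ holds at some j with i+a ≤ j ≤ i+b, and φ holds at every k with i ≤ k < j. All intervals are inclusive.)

6

Evaluate at each i in [0,8]:
  i=0: ✓ (rhs at j=0)
  i=1: ✗ (no rhs in [1,2])
  i=2: ✗ (lhs fails at k=2 before rhs at j=3)
  i=3: ✓ (rhs at j=3)
  i=4: ✓ (rhs at j=4)
  i=5: ✗ (lhs fails at k=5 before rhs at j=6)
  i=6: ✓ (rhs at j=6)
  i=7: ✓ (rhs at j=7)
  i=8: ✓ (rhs at j=8)
Positions where it holds: {0, 3, 4, 6, 7, 8} → 6.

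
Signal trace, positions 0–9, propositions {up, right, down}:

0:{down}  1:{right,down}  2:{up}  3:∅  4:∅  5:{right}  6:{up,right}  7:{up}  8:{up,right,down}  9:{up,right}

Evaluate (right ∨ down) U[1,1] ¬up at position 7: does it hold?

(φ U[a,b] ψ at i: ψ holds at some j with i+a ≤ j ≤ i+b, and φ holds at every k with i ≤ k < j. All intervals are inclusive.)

Need some j in [8,8] with ¬up, and (right ∨ down) at every k in [7,j-1].
  j=8: ¬up false.
No j in the window works → until fails.

False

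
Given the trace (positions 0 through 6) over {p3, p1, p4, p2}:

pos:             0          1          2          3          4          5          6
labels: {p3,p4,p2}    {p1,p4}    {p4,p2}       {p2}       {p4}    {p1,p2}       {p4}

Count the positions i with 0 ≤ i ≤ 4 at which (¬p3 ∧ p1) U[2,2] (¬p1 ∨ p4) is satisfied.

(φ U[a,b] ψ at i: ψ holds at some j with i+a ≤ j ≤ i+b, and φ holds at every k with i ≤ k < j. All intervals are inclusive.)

0

Evaluate at each i in [0,4]:
  i=0: ✗ (lhs fails at k=0 before rhs at j=2)
  i=1: ✗ (lhs fails at k=2 before rhs at j=3)
  i=2: ✗ (lhs fails at k=2 before rhs at j=4)
  i=3: ✗ (no rhs in [5,5])
  i=4: ✗ (lhs fails at k=4 before rhs at j=6)
Positions where it holds: {} → 0.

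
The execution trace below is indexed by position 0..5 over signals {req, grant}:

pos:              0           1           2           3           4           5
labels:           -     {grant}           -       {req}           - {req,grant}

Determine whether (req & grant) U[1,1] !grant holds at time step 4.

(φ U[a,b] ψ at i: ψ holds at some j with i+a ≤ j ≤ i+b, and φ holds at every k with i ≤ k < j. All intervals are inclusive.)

Does not hold

Need some j in [5,5] with !grant, and (req & grant) at every k in [4,j-1].
  j=5: !grant false.
No j in the window works → until fails.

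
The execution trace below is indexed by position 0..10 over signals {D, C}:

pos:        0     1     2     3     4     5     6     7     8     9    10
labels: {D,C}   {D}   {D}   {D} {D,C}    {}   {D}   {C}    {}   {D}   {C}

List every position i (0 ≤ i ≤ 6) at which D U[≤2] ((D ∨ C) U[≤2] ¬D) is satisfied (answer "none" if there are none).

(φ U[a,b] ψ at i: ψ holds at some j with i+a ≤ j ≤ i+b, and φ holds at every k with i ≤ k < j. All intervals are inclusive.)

1, 2, 3, 4, 5, 6

Evaluate at each i in [0,6]:
  i=0: ✗ (no rhs in [0,2])
  i=1: ✓ (rhs at j=3; lhs holds on [1,2])
  i=2: ✓ (rhs at j=3; lhs holds on [2,2])
  i=3: ✓ (rhs at j=3)
  i=4: ✓ (rhs at j=4)
  i=5: ✓ (rhs at j=5)
  i=6: ✓ (rhs at j=6)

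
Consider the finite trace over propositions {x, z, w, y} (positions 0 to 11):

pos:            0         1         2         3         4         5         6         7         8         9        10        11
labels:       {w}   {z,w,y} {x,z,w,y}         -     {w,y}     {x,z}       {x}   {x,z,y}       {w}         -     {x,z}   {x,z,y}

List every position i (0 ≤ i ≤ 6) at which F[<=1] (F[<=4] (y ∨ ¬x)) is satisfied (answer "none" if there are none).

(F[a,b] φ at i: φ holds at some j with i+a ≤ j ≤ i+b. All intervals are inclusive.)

0, 1, 2, 3, 4, 5, 6

Evaluate at each i in [0,6]:
  i=0: ✓ (witness j=0)
  i=1: ✓ (witness j=1)
  i=2: ✓ (witness j=2)
  i=3: ✓ (witness j=3)
  i=4: ✓ (witness j=4)
  i=5: ✓ (witness j=5)
  i=6: ✓ (witness j=6)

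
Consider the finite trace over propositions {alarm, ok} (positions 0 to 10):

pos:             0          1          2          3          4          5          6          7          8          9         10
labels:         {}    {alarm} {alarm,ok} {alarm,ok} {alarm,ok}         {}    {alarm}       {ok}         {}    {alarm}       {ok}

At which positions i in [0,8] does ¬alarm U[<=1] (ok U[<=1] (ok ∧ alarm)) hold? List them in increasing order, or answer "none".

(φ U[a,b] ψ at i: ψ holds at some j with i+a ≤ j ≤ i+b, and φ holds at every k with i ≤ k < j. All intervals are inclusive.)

2, 3, 4

Evaluate at each i in [0,8]:
  i=0: ✗ (no rhs in [0,1])
  i=1: ✗ (lhs fails at k=1 before rhs at j=2)
  i=2: ✓ (rhs at j=2)
  i=3: ✓ (rhs at j=3)
  i=4: ✓ (rhs at j=4)
  i=5: ✗ (no rhs in [5,6])
  i=6: ✗ (no rhs in [6,7])
  i=7: ✗ (no rhs in [7,8])
  i=8: ✗ (no rhs in [8,9])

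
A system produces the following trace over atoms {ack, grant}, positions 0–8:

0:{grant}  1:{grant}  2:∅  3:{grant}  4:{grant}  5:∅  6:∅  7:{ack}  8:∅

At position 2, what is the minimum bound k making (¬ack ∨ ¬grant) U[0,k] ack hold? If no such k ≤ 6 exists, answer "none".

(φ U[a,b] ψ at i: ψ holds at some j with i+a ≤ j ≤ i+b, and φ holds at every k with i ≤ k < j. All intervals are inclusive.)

5

Need earliest j ≥ 2 with ack, and (¬ack ∨ ¬grant) at every k in [2,j-1].
  j=2: rhs fails.
  j=3: rhs fails.
  j=4: rhs fails.
  j=5: rhs fails.
  j=6: rhs fails.
  j=7: rhs holds; lhs holds on [2,6]. k = 5.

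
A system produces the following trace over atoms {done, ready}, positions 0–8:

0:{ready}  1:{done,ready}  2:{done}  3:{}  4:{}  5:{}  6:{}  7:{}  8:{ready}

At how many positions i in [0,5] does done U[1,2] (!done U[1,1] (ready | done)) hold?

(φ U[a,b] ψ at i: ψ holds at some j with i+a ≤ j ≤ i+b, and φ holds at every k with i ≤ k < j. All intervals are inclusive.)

0

Evaluate at each i in [0,5]:
  i=0: ✗ (no rhs in [1,2])
  i=1: ✗ (no rhs in [2,3])
  i=2: ✗ (no rhs in [3,4])
  i=3: ✗ (no rhs in [4,5])
  i=4: ✗ (no rhs in [5,6])
  i=5: ✗ (lhs fails at k=5 before rhs at j=7)
Positions where it holds: {} → 0.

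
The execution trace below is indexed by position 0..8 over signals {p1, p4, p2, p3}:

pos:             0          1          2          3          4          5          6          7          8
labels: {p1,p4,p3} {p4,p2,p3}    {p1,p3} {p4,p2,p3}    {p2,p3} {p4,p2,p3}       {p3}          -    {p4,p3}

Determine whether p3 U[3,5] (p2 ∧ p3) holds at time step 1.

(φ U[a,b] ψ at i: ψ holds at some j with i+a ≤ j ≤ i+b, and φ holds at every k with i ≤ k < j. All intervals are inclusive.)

True

Need some j in [4,6] with (p2 ∧ p3), and p3 at every k in [1,j-1].
  j=4: (p2 ∧ p3) holds; p3 holds at every k in [1,3] → satisfied.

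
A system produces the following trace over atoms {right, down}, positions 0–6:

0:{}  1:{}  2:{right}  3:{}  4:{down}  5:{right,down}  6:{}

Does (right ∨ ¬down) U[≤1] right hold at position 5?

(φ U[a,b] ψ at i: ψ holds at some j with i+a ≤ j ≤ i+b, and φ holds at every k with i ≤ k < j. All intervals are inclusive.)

Yes

Need some j in [5,6] with right, and (right ∨ ¬down) at every k in [5,j-1].
  j=5: right holds; no prefix to check → satisfied.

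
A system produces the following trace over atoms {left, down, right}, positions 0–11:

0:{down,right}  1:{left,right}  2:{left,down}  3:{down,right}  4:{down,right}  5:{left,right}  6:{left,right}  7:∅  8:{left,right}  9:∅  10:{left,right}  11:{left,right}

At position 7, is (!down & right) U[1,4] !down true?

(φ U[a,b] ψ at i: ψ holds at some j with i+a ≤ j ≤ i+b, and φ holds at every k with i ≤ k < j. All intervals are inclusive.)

Need some j in [8,11] with !down, and (!down & right) at every k in [7,j-1].
  j=8: !down holds, but (!down & right) fails at k=7 → not this j.
  j=9: !down holds, but (!down & right) fails at k=7 → not this j.
  j=10: !down holds, but (!down & right) fails at k=7 → not this j.
  j=11: !down holds, but (!down & right) fails at k=7 → not this j.
No j in the window works → until fails.

No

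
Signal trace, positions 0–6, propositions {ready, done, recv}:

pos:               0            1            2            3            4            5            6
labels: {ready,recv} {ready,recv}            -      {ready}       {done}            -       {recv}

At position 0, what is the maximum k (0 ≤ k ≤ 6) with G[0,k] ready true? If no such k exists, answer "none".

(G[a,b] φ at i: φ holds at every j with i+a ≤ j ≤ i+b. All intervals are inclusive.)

1

ready must hold from j=0 onward; find where it first fails.
  j=0: holds
  j=1: holds
  j=2: fails
Holds on [0,1], so largest k = 1.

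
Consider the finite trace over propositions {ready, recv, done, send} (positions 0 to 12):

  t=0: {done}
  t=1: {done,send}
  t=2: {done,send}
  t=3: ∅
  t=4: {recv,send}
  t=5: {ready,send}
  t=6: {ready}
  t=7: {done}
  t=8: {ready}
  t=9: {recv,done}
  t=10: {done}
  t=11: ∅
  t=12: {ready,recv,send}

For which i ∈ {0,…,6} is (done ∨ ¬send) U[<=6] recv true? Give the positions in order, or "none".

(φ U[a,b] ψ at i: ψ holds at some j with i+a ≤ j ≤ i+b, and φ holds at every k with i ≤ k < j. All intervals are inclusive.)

Evaluate at each i in [0,6]:
  i=0: ✓ (rhs at j=4; lhs holds on [0,3])
  i=1: ✓ (rhs at j=4; lhs holds on [1,3])
  i=2: ✓ (rhs at j=4; lhs holds on [2,3])
  i=3: ✓ (rhs at j=4; lhs holds on [3,3])
  i=4: ✓ (rhs at j=4)
  i=5: ✗ (lhs fails at k=5 before rhs at j=9)
  i=6: ✓ (rhs at j=9; lhs holds on [6,8])

0, 1, 2, 3, 4, 6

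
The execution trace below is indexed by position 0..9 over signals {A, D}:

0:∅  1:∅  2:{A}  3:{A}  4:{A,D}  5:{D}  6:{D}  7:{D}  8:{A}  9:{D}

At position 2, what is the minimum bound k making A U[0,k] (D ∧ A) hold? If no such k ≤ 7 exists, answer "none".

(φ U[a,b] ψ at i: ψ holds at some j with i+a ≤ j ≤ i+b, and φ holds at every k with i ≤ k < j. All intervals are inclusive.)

Need earliest j ≥ 2 with (D ∧ A), and A at every k in [2,j-1].
  j=2: rhs fails.
  j=3: rhs fails.
  j=4: rhs holds; lhs holds on [2,3]. k = 2.

2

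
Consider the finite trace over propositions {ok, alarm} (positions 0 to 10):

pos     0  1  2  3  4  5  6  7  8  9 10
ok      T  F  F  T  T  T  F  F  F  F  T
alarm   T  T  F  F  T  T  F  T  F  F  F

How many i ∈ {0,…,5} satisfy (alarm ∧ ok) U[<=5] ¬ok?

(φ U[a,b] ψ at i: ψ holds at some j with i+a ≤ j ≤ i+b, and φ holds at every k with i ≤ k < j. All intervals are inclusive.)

Evaluate at each i in [0,5]:
  i=0: ✓ (rhs at j=1; lhs holds on [0,0])
  i=1: ✓ (rhs at j=1)
  i=2: ✓ (rhs at j=2)
  i=3: ✗ (lhs fails at k=3 before rhs at j=6)
  i=4: ✓ (rhs at j=6; lhs holds on [4,5])
  i=5: ✓ (rhs at j=6; lhs holds on [5,5])
Positions where it holds: {0, 1, 2, 4, 5} → 5.

5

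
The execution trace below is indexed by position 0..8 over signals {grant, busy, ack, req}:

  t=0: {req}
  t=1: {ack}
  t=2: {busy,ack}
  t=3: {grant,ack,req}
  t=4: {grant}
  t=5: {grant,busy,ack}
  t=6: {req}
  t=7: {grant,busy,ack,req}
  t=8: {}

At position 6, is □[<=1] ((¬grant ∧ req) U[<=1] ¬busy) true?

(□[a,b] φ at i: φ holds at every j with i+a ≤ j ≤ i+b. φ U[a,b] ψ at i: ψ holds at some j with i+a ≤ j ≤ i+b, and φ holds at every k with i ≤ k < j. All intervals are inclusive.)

Check ((¬grant ∧ req) U[<=1] ¬busy) at every j in [6,7]:
  j=6: holds
  j=7: fails
Fails at j=7 → formula fails.

Does not hold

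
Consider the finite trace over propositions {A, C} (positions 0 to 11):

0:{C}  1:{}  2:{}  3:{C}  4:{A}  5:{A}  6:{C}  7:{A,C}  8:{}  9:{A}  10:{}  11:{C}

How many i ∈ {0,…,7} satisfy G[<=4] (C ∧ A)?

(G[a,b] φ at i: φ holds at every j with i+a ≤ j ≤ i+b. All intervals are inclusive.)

Evaluate at each i in [0,7]:
  i=0: ✗ (fails at j=0)
  i=1: ✗ (fails at j=1)
  i=2: ✗ (fails at j=2)
  i=3: ✗ (fails at j=3)
  i=4: ✗ (fails at j=4)
  i=5: ✗ (fails at j=5)
  i=6: ✗ (fails at j=6)
  i=7: ✗ (fails at j=8)
Positions where it holds: {} → 0.

0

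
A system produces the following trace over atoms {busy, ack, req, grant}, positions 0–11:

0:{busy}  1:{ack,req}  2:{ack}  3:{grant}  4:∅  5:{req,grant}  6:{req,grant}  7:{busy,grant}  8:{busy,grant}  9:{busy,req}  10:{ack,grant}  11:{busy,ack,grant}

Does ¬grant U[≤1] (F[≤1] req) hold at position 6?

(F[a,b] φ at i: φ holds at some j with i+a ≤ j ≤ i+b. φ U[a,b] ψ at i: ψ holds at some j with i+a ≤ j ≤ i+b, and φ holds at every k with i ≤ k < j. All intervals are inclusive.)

Yes

Need some j in [6,7] with F[≤1] req, and ¬grant at every k in [6,j-1].
  j=6: F[≤1] req holds; no prefix to check → satisfied.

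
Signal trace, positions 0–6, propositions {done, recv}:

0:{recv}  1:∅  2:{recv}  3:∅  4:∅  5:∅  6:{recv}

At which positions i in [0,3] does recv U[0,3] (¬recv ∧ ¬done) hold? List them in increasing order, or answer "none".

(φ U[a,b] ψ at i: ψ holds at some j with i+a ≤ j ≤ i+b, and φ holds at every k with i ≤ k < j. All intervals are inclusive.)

Evaluate at each i in [0,3]:
  i=0: ✓ (rhs at j=1; lhs holds on [0,0])
  i=1: ✓ (rhs at j=1)
  i=2: ✓ (rhs at j=3; lhs holds on [2,2])
  i=3: ✓ (rhs at j=3)

0, 1, 2, 3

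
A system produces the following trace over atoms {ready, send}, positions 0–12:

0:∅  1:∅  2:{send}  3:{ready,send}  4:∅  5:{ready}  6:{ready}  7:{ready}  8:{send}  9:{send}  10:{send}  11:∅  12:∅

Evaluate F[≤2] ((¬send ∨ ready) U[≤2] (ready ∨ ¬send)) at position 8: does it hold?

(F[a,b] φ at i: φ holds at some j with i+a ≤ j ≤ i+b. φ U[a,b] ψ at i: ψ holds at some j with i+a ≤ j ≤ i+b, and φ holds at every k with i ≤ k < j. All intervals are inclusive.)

No

Check ((¬send ∨ ready) U[≤2] (ready ∨ ¬send)) at each j in [8,10]:
  j=8: fails
  j=9: fails
  j=10: fails
No position in the window satisfies it → formula fails.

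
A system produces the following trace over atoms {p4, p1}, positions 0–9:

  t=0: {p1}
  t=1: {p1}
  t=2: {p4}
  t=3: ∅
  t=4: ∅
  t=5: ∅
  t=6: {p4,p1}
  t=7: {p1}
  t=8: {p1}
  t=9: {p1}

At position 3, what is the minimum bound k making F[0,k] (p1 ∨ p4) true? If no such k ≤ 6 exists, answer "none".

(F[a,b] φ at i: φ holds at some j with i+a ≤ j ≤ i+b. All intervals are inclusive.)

Scan j = 3,4,… for (p1 ∨ p4):
  j=3: fails
  j=4: fails
  j=5: fails
  j=6: holds
First hit at j=6, so smallest k = 6-3 = 3.

3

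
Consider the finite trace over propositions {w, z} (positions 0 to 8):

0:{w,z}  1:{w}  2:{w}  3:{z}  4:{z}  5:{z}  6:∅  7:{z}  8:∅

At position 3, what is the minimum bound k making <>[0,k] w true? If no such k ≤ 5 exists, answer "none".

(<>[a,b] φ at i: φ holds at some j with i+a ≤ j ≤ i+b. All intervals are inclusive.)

Scan j = 3,4,… for w:
  j=3: fails
  j=4: fails
  j=5: fails
  j=6: fails
  j=7: fails
  j=8: fails
No j in [3,8] satisfies it → none.

none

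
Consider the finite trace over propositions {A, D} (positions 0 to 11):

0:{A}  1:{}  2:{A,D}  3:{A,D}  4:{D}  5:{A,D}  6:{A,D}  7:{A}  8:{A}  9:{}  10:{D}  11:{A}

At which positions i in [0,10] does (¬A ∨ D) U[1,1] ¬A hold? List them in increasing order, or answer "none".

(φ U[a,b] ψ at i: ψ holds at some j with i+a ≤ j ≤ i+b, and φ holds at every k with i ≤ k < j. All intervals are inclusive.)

3, 9

Evaluate at each i in [0,10]:
  i=0: ✗ (lhs fails at k=0 before rhs at j=1)
  i=1: ✗ (no rhs in [2,2])
  i=2: ✗ (no rhs in [3,3])
  i=3: ✓ (rhs at j=4; lhs holds on [3,3])
  i=4: ✗ (no rhs in [5,5])
  i=5: ✗ (no rhs in [6,6])
  i=6: ✗ (no rhs in [7,7])
  i=7: ✗ (no rhs in [8,8])
  i=8: ✗ (lhs fails at k=8 before rhs at j=9)
  i=9: ✓ (rhs at j=10; lhs holds on [9,9])
  i=10: ✗ (no rhs in [11,11])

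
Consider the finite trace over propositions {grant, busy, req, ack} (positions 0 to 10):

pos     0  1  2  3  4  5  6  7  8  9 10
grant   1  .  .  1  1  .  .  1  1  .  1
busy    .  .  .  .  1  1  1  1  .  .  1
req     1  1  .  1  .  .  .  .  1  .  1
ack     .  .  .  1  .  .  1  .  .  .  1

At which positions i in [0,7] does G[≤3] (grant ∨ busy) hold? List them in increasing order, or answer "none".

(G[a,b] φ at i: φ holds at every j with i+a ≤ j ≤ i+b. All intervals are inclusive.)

Evaluate at each i in [0,7]:
  i=0: ✗ (fails at j=1)
  i=1: ✗ (fails at j=1)
  i=2: ✗ (fails at j=2)
  i=3: ✓ (all of [3,6])
  i=4: ✓ (all of [4,7])
  i=5: ✓ (all of [5,8])
  i=6: ✗ (fails at j=9)
  i=7: ✗ (fails at j=9)

3, 4, 5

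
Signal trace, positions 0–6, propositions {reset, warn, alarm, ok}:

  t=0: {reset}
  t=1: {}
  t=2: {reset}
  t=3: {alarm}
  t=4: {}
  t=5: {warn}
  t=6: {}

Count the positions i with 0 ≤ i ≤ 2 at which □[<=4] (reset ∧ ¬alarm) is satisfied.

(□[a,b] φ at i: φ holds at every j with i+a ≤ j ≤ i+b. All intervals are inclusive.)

0

Evaluate at each i in [0,2]:
  i=0: ✗ (fails at j=1)
  i=1: ✗ (fails at j=1)
  i=2: ✗ (fails at j=3)
Positions where it holds: {} → 0.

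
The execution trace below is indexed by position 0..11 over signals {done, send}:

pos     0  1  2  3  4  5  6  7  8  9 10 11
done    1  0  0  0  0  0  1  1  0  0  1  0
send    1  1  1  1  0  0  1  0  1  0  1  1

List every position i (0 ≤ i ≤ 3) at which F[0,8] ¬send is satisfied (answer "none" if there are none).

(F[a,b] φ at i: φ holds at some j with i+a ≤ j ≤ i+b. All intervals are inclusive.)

Evaluate at each i in [0,3]:
  i=0: ✓ (witness j=4)
  i=1: ✓ (witness j=4)
  i=2: ✓ (witness j=4)
  i=3: ✓ (witness j=4)

0, 1, 2, 3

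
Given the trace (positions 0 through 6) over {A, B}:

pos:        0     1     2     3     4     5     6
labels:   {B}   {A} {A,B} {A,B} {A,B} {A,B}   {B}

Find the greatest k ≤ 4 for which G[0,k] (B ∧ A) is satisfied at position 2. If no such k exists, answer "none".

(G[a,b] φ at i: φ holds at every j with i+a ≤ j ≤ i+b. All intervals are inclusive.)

(B ∧ A) must hold from j=2 onward; find where it first fails.
  j=2: holds
  j=3: holds
  j=4: holds
  j=5: holds
  j=6: fails
Holds on [2,5], so largest k = 3.

3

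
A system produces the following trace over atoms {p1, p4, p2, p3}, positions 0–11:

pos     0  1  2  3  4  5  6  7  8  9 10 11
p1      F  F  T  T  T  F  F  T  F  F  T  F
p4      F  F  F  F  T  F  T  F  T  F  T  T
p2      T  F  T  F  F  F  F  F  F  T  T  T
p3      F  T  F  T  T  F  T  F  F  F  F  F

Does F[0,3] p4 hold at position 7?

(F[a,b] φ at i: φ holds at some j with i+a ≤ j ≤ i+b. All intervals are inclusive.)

Holds

Check p4 at each j in [7,10]:
  j=7: false
  j=8: true
  j=9: false
  j=10: true
Found at j=8 → formula holds.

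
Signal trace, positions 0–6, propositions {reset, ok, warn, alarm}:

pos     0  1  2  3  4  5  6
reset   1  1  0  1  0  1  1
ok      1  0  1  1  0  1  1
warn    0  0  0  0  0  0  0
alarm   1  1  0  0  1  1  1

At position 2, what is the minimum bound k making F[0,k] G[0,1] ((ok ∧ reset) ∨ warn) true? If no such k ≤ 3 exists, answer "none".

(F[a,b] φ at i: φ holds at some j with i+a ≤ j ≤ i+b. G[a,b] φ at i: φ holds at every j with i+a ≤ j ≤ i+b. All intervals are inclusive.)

3

Scan j = 2,3,… for G[0,1] ((ok ∧ reset) ∨ warn):
  j=2: fails
  j=3: fails
  j=4: fails
  j=5: holds
First hit at j=5, so smallest k = 5-2 = 3.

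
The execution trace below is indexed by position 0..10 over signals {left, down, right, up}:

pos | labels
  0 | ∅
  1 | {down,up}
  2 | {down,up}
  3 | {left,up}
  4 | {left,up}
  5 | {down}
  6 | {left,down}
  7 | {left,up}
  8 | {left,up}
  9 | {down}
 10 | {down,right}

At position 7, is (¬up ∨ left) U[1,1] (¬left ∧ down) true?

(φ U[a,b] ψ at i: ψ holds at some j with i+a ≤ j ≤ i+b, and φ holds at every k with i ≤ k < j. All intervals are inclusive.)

Does not hold

Need some j in [8,8] with (¬left ∧ down), and (¬up ∨ left) at every k in [7,j-1].
  j=8: (¬left ∧ down) false.
No j in the window works → until fails.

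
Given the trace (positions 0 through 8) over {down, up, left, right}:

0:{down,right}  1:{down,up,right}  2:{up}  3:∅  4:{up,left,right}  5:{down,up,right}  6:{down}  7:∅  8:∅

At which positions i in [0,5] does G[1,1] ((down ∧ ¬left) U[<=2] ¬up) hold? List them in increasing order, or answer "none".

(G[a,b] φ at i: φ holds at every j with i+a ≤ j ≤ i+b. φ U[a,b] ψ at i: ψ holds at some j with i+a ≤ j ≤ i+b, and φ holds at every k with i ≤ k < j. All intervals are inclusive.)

Evaluate at each i in [0,5]:
  i=0: ✗ (fails at j=1)
  i=1: ✗ (fails at j=2)
  i=2: ✓ (all of [3,3])
  i=3: ✗ (fails at j=4)
  i=4: ✓ (all of [5,5])
  i=5: ✓ (all of [6,6])

2, 4, 5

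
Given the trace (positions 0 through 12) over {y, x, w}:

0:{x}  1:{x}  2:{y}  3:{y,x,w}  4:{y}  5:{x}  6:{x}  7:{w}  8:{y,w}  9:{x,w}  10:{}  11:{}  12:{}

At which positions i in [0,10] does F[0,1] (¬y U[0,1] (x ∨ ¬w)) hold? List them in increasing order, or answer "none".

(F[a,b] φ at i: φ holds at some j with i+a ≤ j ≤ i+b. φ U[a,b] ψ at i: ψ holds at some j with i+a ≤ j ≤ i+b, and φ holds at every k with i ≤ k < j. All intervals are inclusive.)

0, 1, 2, 3, 4, 5, 6, 8, 9, 10

Evaluate at each i in [0,10]:
  i=0: ✓ (witness j=0)
  i=1: ✓ (witness j=1)
  i=2: ✓ (witness j=2)
  i=3: ✓ (witness j=3)
  i=4: ✓ (witness j=4)
  i=5: ✓ (witness j=5)
  i=6: ✓ (witness j=6)
  i=7: ✗ (none in [7,8])
  i=8: ✓ (witness j=9)
  i=9: ✓ (witness j=9)
  i=10: ✓ (witness j=10)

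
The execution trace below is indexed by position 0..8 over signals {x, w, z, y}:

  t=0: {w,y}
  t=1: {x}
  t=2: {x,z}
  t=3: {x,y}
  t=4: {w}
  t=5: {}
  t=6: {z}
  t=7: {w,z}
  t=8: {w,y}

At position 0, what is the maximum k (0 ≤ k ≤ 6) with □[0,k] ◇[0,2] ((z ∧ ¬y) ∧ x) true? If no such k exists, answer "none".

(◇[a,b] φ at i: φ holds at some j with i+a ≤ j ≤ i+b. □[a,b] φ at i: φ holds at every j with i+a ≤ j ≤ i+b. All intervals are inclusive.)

2

◇[0,2] ((z ∧ ¬y) ∧ x) must hold from j=0 onward; find where it first fails.
  j=0: holds
  j=1: holds
  j=2: holds
  j=3: fails
Holds on [0,2], so largest k = 2.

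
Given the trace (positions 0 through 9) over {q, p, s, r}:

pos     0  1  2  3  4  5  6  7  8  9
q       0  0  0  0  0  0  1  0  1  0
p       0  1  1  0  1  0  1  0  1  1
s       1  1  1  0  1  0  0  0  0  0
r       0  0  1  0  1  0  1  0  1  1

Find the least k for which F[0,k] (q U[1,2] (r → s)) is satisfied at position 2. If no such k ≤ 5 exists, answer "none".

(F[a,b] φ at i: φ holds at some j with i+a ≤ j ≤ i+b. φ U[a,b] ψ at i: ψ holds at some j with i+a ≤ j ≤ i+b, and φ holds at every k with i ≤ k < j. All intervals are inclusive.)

4

Scan j = 2,3,… for (q U[1,2] (r → s)):
  j=2: fails
  j=3: fails
  j=4: fails
  j=5: fails
  j=6: holds
First hit at j=6, so smallest k = 6-2 = 4.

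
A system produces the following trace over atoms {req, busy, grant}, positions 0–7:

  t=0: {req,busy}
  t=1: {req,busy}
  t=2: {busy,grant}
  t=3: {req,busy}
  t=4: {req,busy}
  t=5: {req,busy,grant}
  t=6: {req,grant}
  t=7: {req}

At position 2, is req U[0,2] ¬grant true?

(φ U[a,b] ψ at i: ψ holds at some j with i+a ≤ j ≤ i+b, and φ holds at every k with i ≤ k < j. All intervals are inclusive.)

No

Need some j in [2,4] with ¬grant, and req at every k in [2,j-1].
  j=2: ¬grant false.
  j=3: ¬grant holds, but req fails at k=2 → not this j.
  j=4: ¬grant holds, but req fails at k=2 → not this j.
No j in the window works → until fails.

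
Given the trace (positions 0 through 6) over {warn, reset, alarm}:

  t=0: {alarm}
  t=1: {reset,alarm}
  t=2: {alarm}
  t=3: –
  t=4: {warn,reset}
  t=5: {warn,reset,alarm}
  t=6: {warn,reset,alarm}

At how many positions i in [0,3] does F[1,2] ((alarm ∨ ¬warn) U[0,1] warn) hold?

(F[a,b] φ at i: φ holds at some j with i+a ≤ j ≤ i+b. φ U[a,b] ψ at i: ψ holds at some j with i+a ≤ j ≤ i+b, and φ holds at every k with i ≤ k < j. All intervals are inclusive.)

3

Evaluate at each i in [0,3]:
  i=0: ✗ (none in [1,2])
  i=1: ✓ (witness j=3)
  i=2: ✓ (witness j=3)
  i=3: ✓ (witness j=4)
Positions where it holds: {1, 2, 3} → 3.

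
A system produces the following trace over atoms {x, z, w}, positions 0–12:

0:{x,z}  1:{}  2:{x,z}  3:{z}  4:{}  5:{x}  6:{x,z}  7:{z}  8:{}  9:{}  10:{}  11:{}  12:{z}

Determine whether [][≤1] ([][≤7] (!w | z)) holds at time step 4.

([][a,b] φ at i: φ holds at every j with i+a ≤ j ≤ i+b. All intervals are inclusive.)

True

Check [][≤7] (!w | z) at every j in [4,5]:
  j=4: holds on [4,11]
  j=5: holds on [5,12]
All positions satisfy it → formula holds.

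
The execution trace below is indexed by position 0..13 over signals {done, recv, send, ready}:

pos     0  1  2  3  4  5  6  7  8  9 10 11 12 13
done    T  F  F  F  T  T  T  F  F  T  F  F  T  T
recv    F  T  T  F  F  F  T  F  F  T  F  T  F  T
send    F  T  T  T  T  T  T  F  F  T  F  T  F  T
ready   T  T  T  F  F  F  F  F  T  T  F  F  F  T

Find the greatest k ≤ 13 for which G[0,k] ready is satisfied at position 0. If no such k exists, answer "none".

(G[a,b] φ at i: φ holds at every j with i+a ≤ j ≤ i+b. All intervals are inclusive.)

2

ready must hold from j=0 onward; find where it first fails.
  j=0: holds
  j=1: holds
  j=2: holds
  j=3: fails
Holds on [0,2], so largest k = 2.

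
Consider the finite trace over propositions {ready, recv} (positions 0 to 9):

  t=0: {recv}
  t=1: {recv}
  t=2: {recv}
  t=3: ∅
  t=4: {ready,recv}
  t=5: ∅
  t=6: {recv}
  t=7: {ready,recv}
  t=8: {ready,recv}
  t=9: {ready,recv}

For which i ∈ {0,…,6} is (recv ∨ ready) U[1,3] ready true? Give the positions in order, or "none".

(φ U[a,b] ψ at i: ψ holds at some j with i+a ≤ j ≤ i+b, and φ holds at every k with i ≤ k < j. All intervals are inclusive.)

6

Evaluate at each i in [0,6]:
  i=0: ✗ (no rhs in [1,3])
  i=1: ✗ (lhs fails at k=3 before rhs at j=4)
  i=2: ✗ (lhs fails at k=3 before rhs at j=4)
  i=3: ✗ (lhs fails at k=3 before rhs at j=4)
  i=4: ✗ (lhs fails at k=5 before rhs at j=7)
  i=5: ✗ (lhs fails at k=5 before rhs at j=7)
  i=6: ✓ (rhs at j=7; lhs holds on [6,6])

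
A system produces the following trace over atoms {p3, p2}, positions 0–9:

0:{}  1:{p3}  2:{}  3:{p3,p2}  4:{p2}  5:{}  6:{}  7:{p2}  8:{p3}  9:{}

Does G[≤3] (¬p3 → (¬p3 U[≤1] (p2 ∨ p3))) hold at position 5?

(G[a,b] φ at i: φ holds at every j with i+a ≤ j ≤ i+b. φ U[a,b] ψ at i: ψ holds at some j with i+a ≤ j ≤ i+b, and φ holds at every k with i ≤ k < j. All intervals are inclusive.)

Check (¬p3 → (¬p3 U[≤1] (p2 ∨ p3))) at every j in [5,8]:
  j=5: antecedent true; consequent fails → ✗
  j=6: antecedent true; consequent holds → ✓
  j=7: antecedent true; consequent holds → ✓
  j=8: antecedent false → ✓
Fails at j=5 → formula fails.

No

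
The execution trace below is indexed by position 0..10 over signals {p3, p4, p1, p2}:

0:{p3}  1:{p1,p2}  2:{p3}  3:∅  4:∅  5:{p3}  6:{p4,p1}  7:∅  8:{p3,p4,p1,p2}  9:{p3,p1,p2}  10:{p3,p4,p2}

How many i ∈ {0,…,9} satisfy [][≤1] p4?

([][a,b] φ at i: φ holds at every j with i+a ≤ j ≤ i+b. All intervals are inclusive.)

Evaluate at each i in [0,9]:
  i=0: ✗ (fails at j=0)
  i=1: ✗ (fails at j=1)
  i=2: ✗ (fails at j=2)
  i=3: ✗ (fails at j=3)
  i=4: ✗ (fails at j=4)
  i=5: ✗ (fails at j=5)
  i=6: ✗ (fails at j=7)
  i=7: ✗ (fails at j=7)
  i=8: ✗ (fails at j=9)
  i=9: ✗ (fails at j=9)
Positions where it holds: {} → 0.

0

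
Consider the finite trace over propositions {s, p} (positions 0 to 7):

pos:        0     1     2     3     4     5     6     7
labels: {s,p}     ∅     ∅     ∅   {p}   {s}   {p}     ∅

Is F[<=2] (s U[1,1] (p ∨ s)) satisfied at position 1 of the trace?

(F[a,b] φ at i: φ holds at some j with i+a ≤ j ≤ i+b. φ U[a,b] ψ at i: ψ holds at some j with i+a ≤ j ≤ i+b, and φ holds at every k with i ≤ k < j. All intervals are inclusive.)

Check (s U[1,1] (p ∨ s)) at each j in [1,3]:
  j=1: fails
  j=2: fails
  j=3: fails
No position in the window satisfies it → formula fails.

False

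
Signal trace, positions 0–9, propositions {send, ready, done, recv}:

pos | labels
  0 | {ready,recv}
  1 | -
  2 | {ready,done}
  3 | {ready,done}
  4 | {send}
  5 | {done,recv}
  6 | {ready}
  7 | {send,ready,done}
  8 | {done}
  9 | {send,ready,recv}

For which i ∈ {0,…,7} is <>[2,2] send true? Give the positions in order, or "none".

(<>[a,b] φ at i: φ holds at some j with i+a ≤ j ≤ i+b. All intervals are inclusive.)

2, 5, 7

Evaluate at each i in [0,7]:
  i=0: ✗ (none in [2,2])
  i=1: ✗ (none in [3,3])
  i=2: ✓ (witness j=4)
  i=3: ✗ (none in [5,5])
  i=4: ✗ (none in [6,6])
  i=5: ✓ (witness j=7)
  i=6: ✗ (none in [8,8])
  i=7: ✓ (witness j=9)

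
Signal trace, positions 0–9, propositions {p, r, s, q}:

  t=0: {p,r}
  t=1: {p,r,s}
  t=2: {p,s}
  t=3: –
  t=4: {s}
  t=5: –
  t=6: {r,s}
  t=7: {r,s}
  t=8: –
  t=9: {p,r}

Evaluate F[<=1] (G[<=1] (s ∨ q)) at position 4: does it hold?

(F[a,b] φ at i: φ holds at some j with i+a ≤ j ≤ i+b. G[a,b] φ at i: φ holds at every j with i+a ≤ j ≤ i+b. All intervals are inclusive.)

Check G[<=1] (s ∨ q) at each j in [4,5]:
  j=4: fails at 5
  j=5: fails at 5
No position in the window satisfies it → formula fails.

No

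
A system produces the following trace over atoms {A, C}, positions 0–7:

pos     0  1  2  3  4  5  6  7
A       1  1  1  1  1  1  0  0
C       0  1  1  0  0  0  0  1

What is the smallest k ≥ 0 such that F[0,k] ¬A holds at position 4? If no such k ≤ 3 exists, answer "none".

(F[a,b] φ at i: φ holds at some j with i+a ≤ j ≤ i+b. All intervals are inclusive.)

Scan j = 4,5,… for ¬A:
  j=4: fails
  j=5: fails
  j=6: holds
First hit at j=6, so smallest k = 6-4 = 2.

2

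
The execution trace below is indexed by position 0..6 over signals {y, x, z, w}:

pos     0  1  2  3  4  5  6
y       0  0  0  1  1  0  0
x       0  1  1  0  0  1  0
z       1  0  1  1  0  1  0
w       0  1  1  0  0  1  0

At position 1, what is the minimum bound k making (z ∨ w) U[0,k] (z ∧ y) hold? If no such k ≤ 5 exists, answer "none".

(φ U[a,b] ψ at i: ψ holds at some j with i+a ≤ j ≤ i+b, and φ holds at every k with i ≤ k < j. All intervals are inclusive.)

2

Need earliest j ≥ 1 with (z ∧ y), and (z ∨ w) at every k in [1,j-1].
  j=1: rhs fails.
  j=2: rhs fails.
  j=3: rhs holds; lhs holds on [1,2]. k = 2.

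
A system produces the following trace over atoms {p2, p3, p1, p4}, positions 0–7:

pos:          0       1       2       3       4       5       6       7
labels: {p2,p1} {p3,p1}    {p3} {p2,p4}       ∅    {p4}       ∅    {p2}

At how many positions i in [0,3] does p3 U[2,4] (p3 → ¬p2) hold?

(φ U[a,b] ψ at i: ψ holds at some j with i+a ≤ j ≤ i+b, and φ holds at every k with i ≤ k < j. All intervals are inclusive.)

Evaluate at each i in [0,3]:
  i=0: ✗ (lhs fails at k=0 before rhs at j=2)
  i=1: ✓ (rhs at j=3; lhs holds on [1,2])
  i=2: ✗ (lhs fails at k=3 before rhs at j=4)
  i=3: ✗ (lhs fails at k=3 before rhs at j=5)
Positions where it holds: {1} → 1.

1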